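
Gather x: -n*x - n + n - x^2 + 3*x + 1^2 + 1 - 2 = -x^2 + x*(3 - n)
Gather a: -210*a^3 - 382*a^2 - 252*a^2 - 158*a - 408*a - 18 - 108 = -210*a^3 - 634*a^2 - 566*a - 126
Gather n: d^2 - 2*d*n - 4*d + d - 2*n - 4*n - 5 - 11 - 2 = d^2 - 3*d + n*(-2*d - 6) - 18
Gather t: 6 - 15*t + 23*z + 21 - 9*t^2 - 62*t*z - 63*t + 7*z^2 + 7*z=-9*t^2 + t*(-62*z - 78) + 7*z^2 + 30*z + 27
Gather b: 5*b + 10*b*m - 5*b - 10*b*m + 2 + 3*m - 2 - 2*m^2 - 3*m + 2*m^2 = 0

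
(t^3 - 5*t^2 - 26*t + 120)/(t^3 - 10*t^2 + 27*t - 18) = (t^2 + t - 20)/(t^2 - 4*t + 3)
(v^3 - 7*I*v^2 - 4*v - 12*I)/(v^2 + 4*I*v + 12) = (v^2 - 5*I*v + 6)/(v + 6*I)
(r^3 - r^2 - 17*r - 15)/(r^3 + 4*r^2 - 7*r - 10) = (r^2 - 2*r - 15)/(r^2 + 3*r - 10)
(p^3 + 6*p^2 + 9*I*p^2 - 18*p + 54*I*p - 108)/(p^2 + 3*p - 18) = (p^2 + 9*I*p - 18)/(p - 3)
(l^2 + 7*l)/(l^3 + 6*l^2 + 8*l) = (l + 7)/(l^2 + 6*l + 8)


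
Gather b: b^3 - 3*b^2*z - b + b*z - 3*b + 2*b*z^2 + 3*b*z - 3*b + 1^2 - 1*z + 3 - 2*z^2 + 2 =b^3 - 3*b^2*z + b*(2*z^2 + 4*z - 7) - 2*z^2 - z + 6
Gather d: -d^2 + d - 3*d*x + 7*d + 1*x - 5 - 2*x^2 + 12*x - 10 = -d^2 + d*(8 - 3*x) - 2*x^2 + 13*x - 15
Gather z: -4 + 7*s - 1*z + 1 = 7*s - z - 3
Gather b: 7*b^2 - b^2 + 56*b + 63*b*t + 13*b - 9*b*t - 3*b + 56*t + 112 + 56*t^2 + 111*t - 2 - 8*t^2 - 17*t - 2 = 6*b^2 + b*(54*t + 66) + 48*t^2 + 150*t + 108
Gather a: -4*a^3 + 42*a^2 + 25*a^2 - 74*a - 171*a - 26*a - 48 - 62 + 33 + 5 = -4*a^3 + 67*a^2 - 271*a - 72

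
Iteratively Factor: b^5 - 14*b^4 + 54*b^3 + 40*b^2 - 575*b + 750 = (b - 5)*(b^4 - 9*b^3 + 9*b^2 + 85*b - 150) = (b - 5)^2*(b^3 - 4*b^2 - 11*b + 30) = (b - 5)^2*(b - 2)*(b^2 - 2*b - 15) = (b - 5)^3*(b - 2)*(b + 3)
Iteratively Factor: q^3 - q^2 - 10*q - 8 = (q + 2)*(q^2 - 3*q - 4) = (q + 1)*(q + 2)*(q - 4)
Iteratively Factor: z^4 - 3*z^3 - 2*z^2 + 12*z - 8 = (z + 2)*(z^3 - 5*z^2 + 8*z - 4) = (z - 2)*(z + 2)*(z^2 - 3*z + 2) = (z - 2)^2*(z + 2)*(z - 1)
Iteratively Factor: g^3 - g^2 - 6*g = (g - 3)*(g^2 + 2*g) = (g - 3)*(g + 2)*(g)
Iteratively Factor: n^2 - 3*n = (n - 3)*(n)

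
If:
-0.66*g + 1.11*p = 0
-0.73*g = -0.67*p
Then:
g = 0.00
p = 0.00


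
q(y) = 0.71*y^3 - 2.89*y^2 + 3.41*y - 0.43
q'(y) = 2.13*y^2 - 5.78*y + 3.41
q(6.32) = 84.92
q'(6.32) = 51.96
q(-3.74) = -90.75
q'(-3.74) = 54.82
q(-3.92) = -100.97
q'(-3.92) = 58.80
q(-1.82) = -20.49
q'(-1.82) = 20.99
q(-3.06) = -58.27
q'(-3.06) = 41.04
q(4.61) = 23.43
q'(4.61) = 22.03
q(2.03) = 0.52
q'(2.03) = 0.45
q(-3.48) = -77.22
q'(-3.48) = 49.32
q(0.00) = -0.43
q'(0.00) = 3.41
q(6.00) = 69.35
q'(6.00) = 45.41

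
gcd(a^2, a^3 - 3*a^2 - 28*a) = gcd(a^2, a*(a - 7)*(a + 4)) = a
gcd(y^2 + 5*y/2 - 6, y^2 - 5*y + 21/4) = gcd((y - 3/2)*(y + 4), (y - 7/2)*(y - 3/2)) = y - 3/2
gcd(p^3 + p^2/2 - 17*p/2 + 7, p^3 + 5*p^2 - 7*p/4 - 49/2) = p^2 + 3*p/2 - 7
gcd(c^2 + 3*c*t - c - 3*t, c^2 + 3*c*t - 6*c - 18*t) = c + 3*t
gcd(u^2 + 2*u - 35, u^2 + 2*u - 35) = u^2 + 2*u - 35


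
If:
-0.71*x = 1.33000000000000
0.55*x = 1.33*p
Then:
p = -0.77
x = -1.87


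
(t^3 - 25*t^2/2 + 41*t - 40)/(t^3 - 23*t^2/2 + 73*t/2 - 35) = (t - 8)/(t - 7)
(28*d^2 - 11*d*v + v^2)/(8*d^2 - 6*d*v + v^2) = (-7*d + v)/(-2*d + v)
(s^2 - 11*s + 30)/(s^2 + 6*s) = (s^2 - 11*s + 30)/(s*(s + 6))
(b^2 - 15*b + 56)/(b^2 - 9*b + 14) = (b - 8)/(b - 2)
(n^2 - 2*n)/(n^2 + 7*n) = (n - 2)/(n + 7)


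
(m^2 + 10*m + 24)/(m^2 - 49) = (m^2 + 10*m + 24)/(m^2 - 49)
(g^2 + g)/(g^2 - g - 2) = g/(g - 2)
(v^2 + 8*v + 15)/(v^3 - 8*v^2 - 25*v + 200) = (v + 3)/(v^2 - 13*v + 40)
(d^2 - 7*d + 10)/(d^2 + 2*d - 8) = (d - 5)/(d + 4)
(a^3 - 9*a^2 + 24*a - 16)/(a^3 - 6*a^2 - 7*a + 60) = (a^2 - 5*a + 4)/(a^2 - 2*a - 15)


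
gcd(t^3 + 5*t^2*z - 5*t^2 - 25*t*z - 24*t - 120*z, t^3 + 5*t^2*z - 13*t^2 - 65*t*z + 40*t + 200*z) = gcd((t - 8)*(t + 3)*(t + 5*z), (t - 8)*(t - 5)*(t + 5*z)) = t^2 + 5*t*z - 8*t - 40*z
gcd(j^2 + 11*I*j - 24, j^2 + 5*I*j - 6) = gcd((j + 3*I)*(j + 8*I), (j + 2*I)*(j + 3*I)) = j + 3*I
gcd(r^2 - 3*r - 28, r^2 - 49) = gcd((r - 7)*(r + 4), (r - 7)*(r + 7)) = r - 7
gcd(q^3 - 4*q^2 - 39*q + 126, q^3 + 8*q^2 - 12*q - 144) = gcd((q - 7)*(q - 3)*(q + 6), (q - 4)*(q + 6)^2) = q + 6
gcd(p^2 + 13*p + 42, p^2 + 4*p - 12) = p + 6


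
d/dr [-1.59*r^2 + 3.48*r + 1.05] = 3.48 - 3.18*r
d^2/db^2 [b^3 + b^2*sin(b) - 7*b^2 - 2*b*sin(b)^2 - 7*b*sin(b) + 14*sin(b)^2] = -b^2*sin(b) + 7*b*sin(b) + 4*b*cos(b) - 4*b*cos(2*b) + 6*b + 2*sin(b) - 4*sin(2*b) - 14*cos(b) + 28*cos(2*b) - 14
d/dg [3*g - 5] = 3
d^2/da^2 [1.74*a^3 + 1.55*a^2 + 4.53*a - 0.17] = 10.44*a + 3.1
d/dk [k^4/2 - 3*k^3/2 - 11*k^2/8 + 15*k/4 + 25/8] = 2*k^3 - 9*k^2/2 - 11*k/4 + 15/4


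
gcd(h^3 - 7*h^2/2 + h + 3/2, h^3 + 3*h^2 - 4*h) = h - 1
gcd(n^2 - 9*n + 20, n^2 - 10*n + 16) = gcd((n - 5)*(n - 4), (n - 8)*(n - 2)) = 1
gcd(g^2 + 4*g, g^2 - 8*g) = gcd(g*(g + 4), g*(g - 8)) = g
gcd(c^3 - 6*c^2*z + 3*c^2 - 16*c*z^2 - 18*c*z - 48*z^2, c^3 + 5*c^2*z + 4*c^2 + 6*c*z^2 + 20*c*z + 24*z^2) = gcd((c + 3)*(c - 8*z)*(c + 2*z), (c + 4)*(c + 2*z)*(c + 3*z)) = c + 2*z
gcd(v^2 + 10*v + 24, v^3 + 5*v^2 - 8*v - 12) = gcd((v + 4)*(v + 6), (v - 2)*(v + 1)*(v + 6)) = v + 6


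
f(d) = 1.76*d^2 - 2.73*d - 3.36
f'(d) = 3.52*d - 2.73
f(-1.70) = 6.37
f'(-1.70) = -8.71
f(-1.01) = 1.19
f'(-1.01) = -6.29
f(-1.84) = 7.62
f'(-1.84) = -9.21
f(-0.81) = 0.01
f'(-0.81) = -5.58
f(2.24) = -0.64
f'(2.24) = 5.15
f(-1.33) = 3.38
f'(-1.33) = -7.41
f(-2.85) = 18.72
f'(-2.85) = -12.76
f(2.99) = 4.21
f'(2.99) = 7.79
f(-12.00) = 282.84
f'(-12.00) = -44.97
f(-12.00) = 282.84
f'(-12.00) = -44.97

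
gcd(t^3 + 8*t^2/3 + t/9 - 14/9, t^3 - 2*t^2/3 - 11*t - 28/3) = t^2 + 10*t/3 + 7/3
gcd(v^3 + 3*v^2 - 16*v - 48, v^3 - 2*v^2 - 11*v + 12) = v^2 - v - 12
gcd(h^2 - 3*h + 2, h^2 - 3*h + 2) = h^2 - 3*h + 2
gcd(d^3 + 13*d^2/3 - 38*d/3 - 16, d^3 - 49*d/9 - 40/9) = d^2 - 5*d/3 - 8/3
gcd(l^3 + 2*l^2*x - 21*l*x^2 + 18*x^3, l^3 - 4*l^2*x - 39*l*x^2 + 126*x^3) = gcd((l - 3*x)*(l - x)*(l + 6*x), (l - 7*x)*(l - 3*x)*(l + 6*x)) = -l^2 - 3*l*x + 18*x^2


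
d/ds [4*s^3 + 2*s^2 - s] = 12*s^2 + 4*s - 1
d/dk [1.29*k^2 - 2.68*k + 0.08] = 2.58*k - 2.68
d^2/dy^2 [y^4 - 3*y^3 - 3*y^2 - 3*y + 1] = 12*y^2 - 18*y - 6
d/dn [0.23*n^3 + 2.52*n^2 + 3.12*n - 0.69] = 0.69*n^2 + 5.04*n + 3.12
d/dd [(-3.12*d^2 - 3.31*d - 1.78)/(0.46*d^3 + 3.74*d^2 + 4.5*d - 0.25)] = (1.4352*d^4 + 3.0452*d^3 + 0.7958*d^2 + 14.8744*d + 8.8375)/(0.2116*d^6 + 3.4408*d^5 + 18.1276*d^4 + 33.43*d^3 + 18.38*d^2 - 2.25*d + 0.0625)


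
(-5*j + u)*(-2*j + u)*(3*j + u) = 30*j^3 - 11*j^2*u - 4*j*u^2 + u^3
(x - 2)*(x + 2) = x^2 - 4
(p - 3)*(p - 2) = p^2 - 5*p + 6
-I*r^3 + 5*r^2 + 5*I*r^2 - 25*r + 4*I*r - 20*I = (r - 5)*(r + 4*I)*(-I*r + 1)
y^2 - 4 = (y - 2)*(y + 2)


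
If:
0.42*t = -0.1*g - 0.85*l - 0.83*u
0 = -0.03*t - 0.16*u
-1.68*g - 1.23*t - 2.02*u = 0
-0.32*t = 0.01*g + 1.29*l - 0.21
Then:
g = 11.32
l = 5.62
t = -22.35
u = 4.19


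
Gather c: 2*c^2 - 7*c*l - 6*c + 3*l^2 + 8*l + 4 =2*c^2 + c*(-7*l - 6) + 3*l^2 + 8*l + 4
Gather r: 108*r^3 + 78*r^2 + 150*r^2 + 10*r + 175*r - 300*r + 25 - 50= 108*r^3 + 228*r^2 - 115*r - 25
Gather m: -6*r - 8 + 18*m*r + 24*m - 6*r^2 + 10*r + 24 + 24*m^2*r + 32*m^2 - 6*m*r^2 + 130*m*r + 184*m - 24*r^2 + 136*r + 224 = m^2*(24*r + 32) + m*(-6*r^2 + 148*r + 208) - 30*r^2 + 140*r + 240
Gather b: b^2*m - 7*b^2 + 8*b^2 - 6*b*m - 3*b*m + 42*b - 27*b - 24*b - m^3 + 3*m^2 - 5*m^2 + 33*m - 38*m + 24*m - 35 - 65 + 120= b^2*(m + 1) + b*(-9*m - 9) - m^3 - 2*m^2 + 19*m + 20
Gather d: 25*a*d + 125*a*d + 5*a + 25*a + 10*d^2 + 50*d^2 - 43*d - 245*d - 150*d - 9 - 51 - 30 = 30*a + 60*d^2 + d*(150*a - 438) - 90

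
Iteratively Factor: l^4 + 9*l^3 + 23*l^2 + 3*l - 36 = (l + 3)*(l^3 + 6*l^2 + 5*l - 12) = (l - 1)*(l + 3)*(l^2 + 7*l + 12) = (l - 1)*(l + 3)^2*(l + 4)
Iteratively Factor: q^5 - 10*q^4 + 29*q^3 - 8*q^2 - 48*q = (q - 4)*(q^4 - 6*q^3 + 5*q^2 + 12*q) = (q - 4)*(q + 1)*(q^3 - 7*q^2 + 12*q) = (q - 4)*(q - 3)*(q + 1)*(q^2 - 4*q) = (q - 4)^2*(q - 3)*(q + 1)*(q)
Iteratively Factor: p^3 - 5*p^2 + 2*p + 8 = (p - 2)*(p^2 - 3*p - 4) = (p - 2)*(p + 1)*(p - 4)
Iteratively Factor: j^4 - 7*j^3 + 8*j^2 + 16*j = (j)*(j^3 - 7*j^2 + 8*j + 16) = j*(j + 1)*(j^2 - 8*j + 16) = j*(j - 4)*(j + 1)*(j - 4)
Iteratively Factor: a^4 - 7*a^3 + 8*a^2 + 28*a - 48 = (a - 2)*(a^3 - 5*a^2 - 2*a + 24) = (a - 3)*(a - 2)*(a^2 - 2*a - 8) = (a - 3)*(a - 2)*(a + 2)*(a - 4)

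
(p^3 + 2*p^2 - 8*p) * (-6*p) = -6*p^4 - 12*p^3 + 48*p^2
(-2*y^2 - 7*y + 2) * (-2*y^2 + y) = 4*y^4 + 12*y^3 - 11*y^2 + 2*y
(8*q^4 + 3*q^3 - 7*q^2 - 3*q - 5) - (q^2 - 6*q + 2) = 8*q^4 + 3*q^3 - 8*q^2 + 3*q - 7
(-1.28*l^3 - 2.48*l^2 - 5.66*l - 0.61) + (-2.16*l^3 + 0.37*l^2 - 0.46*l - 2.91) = -3.44*l^3 - 2.11*l^2 - 6.12*l - 3.52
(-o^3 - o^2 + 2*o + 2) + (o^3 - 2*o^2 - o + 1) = -3*o^2 + o + 3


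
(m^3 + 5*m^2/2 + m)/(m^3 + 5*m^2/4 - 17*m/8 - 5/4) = 4*m/(4*m - 5)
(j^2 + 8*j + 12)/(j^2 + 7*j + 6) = (j + 2)/(j + 1)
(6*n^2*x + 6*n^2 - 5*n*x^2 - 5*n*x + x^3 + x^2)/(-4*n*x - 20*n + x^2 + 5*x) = (-6*n^2*x - 6*n^2 + 5*n*x^2 + 5*n*x - x^3 - x^2)/(4*n*x + 20*n - x^2 - 5*x)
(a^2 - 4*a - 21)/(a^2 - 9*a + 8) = (a^2 - 4*a - 21)/(a^2 - 9*a + 8)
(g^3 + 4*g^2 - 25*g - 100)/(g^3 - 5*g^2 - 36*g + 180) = (g^2 + 9*g + 20)/(g^2 - 36)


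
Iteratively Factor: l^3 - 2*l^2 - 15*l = (l)*(l^2 - 2*l - 15) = l*(l - 5)*(l + 3)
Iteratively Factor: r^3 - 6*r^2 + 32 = (r - 4)*(r^2 - 2*r - 8) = (r - 4)*(r + 2)*(r - 4)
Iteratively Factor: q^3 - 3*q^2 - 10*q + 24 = (q - 4)*(q^2 + q - 6) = (q - 4)*(q - 2)*(q + 3)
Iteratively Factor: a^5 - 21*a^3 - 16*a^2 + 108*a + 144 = (a - 4)*(a^4 + 4*a^3 - 5*a^2 - 36*a - 36) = (a - 4)*(a + 2)*(a^3 + 2*a^2 - 9*a - 18) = (a - 4)*(a + 2)*(a + 3)*(a^2 - a - 6) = (a - 4)*(a + 2)^2*(a + 3)*(a - 3)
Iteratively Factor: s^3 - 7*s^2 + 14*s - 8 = (s - 4)*(s^2 - 3*s + 2) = (s - 4)*(s - 1)*(s - 2)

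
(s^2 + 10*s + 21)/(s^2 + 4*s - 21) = (s + 3)/(s - 3)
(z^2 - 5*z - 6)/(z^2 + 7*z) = (z^2 - 5*z - 6)/(z*(z + 7))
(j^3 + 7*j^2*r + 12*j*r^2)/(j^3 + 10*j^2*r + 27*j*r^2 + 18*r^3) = j*(j + 4*r)/(j^2 + 7*j*r + 6*r^2)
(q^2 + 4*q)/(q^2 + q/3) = 3*(q + 4)/(3*q + 1)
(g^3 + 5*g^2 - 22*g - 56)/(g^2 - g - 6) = (g^2 + 3*g - 28)/(g - 3)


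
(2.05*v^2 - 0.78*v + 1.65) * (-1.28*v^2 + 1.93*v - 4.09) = -2.624*v^4 + 4.9549*v^3 - 12.0019*v^2 + 6.3747*v - 6.7485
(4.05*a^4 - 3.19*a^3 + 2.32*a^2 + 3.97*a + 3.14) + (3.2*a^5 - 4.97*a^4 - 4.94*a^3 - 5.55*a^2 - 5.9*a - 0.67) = 3.2*a^5 - 0.92*a^4 - 8.13*a^3 - 3.23*a^2 - 1.93*a + 2.47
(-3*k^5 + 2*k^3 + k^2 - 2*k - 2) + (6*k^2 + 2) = -3*k^5 + 2*k^3 + 7*k^2 - 2*k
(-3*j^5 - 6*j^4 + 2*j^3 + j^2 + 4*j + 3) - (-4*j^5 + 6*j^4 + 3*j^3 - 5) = j^5 - 12*j^4 - j^3 + j^2 + 4*j + 8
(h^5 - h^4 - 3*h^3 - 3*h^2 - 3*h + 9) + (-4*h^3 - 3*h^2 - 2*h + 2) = h^5 - h^4 - 7*h^3 - 6*h^2 - 5*h + 11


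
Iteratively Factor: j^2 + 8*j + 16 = (j + 4)*(j + 4)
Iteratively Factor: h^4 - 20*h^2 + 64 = (h - 2)*(h^3 + 2*h^2 - 16*h - 32) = (h - 4)*(h - 2)*(h^2 + 6*h + 8) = (h - 4)*(h - 2)*(h + 2)*(h + 4)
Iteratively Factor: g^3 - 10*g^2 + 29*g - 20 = (g - 5)*(g^2 - 5*g + 4) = (g - 5)*(g - 4)*(g - 1)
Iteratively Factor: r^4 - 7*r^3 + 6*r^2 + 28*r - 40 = (r + 2)*(r^3 - 9*r^2 + 24*r - 20) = (r - 5)*(r + 2)*(r^2 - 4*r + 4) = (r - 5)*(r - 2)*(r + 2)*(r - 2)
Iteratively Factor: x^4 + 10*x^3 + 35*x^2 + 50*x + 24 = (x + 3)*(x^3 + 7*x^2 + 14*x + 8) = (x + 3)*(x + 4)*(x^2 + 3*x + 2) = (x + 2)*(x + 3)*(x + 4)*(x + 1)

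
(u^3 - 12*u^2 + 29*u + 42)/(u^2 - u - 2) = (u^2 - 13*u + 42)/(u - 2)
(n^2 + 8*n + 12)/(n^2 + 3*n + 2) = (n + 6)/(n + 1)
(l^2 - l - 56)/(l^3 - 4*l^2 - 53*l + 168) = 1/(l - 3)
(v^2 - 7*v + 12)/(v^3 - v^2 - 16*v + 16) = (v - 3)/(v^2 + 3*v - 4)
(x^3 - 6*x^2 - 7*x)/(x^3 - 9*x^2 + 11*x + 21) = x/(x - 3)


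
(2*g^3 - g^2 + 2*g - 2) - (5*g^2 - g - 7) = 2*g^3 - 6*g^2 + 3*g + 5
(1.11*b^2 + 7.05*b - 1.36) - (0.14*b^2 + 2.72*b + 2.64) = 0.97*b^2 + 4.33*b - 4.0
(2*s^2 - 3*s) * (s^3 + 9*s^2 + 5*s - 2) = 2*s^5 + 15*s^4 - 17*s^3 - 19*s^2 + 6*s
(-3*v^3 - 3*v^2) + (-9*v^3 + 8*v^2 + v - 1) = -12*v^3 + 5*v^2 + v - 1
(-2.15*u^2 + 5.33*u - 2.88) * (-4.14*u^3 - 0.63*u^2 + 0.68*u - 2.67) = 8.901*u^5 - 20.7117*u^4 + 7.1033*u^3 + 11.1793*u^2 - 16.1895*u + 7.6896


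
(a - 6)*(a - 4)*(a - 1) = a^3 - 11*a^2 + 34*a - 24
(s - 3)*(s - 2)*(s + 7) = s^3 + 2*s^2 - 29*s + 42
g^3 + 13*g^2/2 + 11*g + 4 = (g + 1/2)*(g + 2)*(g + 4)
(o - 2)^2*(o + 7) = o^3 + 3*o^2 - 24*o + 28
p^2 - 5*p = p*(p - 5)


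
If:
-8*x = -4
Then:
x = 1/2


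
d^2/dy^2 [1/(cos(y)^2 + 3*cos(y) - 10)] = (-4*sin(y)^4 + 51*sin(y)^2 - 75*cos(y)/4 - 9*cos(3*y)/4 - 9)/((cos(y) - 2)^3*(cos(y) + 5)^3)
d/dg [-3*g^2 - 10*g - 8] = -6*g - 10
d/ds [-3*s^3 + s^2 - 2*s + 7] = -9*s^2 + 2*s - 2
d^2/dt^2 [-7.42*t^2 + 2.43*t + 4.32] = -14.8400000000000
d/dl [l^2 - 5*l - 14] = 2*l - 5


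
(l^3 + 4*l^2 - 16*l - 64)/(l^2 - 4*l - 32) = (l^2 - 16)/(l - 8)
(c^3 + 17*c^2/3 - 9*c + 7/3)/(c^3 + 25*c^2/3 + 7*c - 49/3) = (3*c - 1)/(3*c + 7)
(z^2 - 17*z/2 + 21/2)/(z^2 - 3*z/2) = (z - 7)/z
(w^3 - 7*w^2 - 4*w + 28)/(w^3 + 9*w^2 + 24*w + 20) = (w^2 - 9*w + 14)/(w^2 + 7*w + 10)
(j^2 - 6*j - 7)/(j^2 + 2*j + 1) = (j - 7)/(j + 1)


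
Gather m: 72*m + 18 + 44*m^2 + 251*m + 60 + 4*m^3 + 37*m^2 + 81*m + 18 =4*m^3 + 81*m^2 + 404*m + 96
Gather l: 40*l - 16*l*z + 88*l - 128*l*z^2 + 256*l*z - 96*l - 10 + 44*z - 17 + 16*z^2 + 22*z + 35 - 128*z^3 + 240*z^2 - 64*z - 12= l*(-128*z^2 + 240*z + 32) - 128*z^3 + 256*z^2 + 2*z - 4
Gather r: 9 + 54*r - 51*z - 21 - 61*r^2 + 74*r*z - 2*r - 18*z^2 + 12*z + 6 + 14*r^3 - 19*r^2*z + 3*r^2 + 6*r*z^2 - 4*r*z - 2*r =14*r^3 + r^2*(-19*z - 58) + r*(6*z^2 + 70*z + 50) - 18*z^2 - 39*z - 6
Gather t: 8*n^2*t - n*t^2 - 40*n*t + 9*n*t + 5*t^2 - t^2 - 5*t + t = t^2*(4 - n) + t*(8*n^2 - 31*n - 4)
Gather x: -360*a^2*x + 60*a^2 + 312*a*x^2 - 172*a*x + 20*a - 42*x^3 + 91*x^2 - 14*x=60*a^2 + 20*a - 42*x^3 + x^2*(312*a + 91) + x*(-360*a^2 - 172*a - 14)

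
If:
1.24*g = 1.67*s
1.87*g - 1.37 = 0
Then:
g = 0.73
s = 0.54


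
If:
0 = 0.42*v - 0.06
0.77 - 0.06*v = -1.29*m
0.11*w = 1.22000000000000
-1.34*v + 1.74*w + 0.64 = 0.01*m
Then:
No Solution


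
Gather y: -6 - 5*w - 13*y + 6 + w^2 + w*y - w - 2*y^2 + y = w^2 - 6*w - 2*y^2 + y*(w - 12)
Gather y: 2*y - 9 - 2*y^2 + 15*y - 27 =-2*y^2 + 17*y - 36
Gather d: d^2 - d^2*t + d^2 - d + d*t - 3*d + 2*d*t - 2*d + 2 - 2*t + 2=d^2*(2 - t) + d*(3*t - 6) - 2*t + 4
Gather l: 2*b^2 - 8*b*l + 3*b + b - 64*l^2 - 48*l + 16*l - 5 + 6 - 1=2*b^2 + 4*b - 64*l^2 + l*(-8*b - 32)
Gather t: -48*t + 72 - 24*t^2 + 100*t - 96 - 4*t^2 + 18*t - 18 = -28*t^2 + 70*t - 42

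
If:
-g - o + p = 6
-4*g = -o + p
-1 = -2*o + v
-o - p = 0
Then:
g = -6/5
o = -12/5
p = 12/5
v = -29/5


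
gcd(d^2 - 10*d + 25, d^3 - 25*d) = d - 5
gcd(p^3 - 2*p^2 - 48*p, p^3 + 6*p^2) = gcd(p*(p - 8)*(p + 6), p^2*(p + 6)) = p^2 + 6*p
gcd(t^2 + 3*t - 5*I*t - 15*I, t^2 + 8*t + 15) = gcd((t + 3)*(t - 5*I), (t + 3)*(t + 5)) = t + 3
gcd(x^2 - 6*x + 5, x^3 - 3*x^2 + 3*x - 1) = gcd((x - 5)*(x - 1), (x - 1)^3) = x - 1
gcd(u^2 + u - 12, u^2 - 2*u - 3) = u - 3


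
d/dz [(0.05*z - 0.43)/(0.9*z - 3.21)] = (0.20385*z - 0.727065)/(0.9*z - 3.21)^3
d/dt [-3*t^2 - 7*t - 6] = -6*t - 7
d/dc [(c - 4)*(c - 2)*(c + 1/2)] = 3*c^2 - 11*c + 5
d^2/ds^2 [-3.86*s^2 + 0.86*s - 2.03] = -7.72000000000000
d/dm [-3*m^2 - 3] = -6*m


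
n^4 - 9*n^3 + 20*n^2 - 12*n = n*(n - 6)*(n - 2)*(n - 1)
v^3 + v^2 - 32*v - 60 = (v - 6)*(v + 2)*(v + 5)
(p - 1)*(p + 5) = p^2 + 4*p - 5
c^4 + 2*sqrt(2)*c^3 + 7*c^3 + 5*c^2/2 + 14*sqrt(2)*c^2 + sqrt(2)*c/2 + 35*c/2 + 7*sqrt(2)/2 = (c + 7)*(c + sqrt(2)/2)^2*(c + sqrt(2))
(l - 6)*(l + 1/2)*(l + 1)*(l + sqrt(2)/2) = l^4 - 9*l^3/2 + sqrt(2)*l^3/2 - 17*l^2/2 - 9*sqrt(2)*l^2/4 - 17*sqrt(2)*l/4 - 3*l - 3*sqrt(2)/2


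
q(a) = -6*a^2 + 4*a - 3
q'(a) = 4 - 12*a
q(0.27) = -2.36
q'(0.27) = 0.76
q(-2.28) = -43.31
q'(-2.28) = 31.36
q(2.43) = -28.71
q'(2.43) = -25.16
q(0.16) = -2.51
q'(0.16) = 2.08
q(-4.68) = -153.13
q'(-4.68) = 60.16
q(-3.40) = -85.96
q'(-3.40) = 44.80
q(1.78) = -14.89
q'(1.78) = -17.36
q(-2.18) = -40.23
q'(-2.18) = 30.16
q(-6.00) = -243.00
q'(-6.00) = 76.00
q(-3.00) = -69.00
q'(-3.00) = 40.00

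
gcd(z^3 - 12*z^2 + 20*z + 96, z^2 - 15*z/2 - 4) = z - 8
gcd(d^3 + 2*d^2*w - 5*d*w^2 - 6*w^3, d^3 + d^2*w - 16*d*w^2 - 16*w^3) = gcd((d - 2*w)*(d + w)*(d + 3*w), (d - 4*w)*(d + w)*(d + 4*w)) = d + w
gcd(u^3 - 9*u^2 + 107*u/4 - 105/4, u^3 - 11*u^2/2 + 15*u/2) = u^2 - 11*u/2 + 15/2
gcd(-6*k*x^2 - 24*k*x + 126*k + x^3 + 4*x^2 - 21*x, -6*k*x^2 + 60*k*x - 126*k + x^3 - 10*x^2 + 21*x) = -6*k*x + 18*k + x^2 - 3*x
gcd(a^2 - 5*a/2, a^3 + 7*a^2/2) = a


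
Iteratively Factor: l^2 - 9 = (l - 3)*(l + 3)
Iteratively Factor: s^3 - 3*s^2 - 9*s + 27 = (s + 3)*(s^2 - 6*s + 9) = (s - 3)*(s + 3)*(s - 3)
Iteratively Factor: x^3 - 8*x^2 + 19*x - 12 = (x - 1)*(x^2 - 7*x + 12) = (x - 3)*(x - 1)*(x - 4)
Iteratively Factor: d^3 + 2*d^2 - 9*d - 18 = (d - 3)*(d^2 + 5*d + 6) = (d - 3)*(d + 3)*(d + 2)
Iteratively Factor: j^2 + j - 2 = (j + 2)*(j - 1)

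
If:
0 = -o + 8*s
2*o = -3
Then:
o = -3/2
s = -3/16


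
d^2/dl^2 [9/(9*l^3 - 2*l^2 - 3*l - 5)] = 18*((2 - 27*l)*(-9*l^3 + 2*l^2 + 3*l + 5) - (-27*l^2 + 4*l + 3)^2)/(-9*l^3 + 2*l^2 + 3*l + 5)^3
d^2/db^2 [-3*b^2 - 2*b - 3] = -6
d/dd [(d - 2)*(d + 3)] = 2*d + 1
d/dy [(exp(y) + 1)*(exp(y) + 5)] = 2*(exp(y) + 3)*exp(y)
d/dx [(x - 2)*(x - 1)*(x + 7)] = 3*x^2 + 8*x - 19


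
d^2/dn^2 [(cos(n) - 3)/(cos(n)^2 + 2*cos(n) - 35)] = (-9*(1 - cos(2*n))^2*cos(n)/4 + 7*(1 - cos(2*n))^2/2 - 983*cos(n) + 186*cos(2*n) - 99*cos(3*n)/2 + cos(5*n)/2 + 78)/((cos(n) - 5)^3*(cos(n) + 7)^3)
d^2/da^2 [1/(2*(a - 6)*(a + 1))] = ((a - 6)^2 + (a - 6)*(a + 1) + (a + 1)^2)/((a - 6)^3*(a + 1)^3)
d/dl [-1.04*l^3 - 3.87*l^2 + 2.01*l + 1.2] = -3.12*l^2 - 7.74*l + 2.01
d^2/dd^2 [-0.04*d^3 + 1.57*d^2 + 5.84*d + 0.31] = 3.14 - 0.24*d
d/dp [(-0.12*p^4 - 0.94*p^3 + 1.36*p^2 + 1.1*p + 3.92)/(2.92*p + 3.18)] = (-1.0512*p^4 - 7.016*p^3 - 4.9964*p^2 + 8.6496*p - 7.9484)/(8.5264*p^2 + 18.5712*p + 10.1124)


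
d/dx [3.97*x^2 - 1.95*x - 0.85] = 7.94*x - 1.95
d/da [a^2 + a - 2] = 2*a + 1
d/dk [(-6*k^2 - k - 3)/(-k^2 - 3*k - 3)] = (17*k^2 + 30*k - 6)/(k^4 + 6*k^3 + 15*k^2 + 18*k + 9)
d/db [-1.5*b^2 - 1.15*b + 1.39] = -3.0*b - 1.15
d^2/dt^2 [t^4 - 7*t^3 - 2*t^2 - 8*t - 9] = 12*t^2 - 42*t - 4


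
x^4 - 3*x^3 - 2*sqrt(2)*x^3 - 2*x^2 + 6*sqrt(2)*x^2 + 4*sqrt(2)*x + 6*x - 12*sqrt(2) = (x - 3)*(x - 2*sqrt(2))*(x - sqrt(2))*(x + sqrt(2))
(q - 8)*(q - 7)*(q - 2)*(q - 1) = q^4 - 18*q^3 + 103*q^2 - 198*q + 112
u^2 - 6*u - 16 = (u - 8)*(u + 2)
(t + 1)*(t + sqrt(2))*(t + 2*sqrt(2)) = t^3 + t^2 + 3*sqrt(2)*t^2 + 4*t + 3*sqrt(2)*t + 4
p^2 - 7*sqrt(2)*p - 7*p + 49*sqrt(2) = (p - 7)*(p - 7*sqrt(2))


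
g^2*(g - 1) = g^3 - g^2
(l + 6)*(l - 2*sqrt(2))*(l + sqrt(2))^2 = l^4 + 6*l^3 - 6*l^2 - 36*l - 4*sqrt(2)*l - 24*sqrt(2)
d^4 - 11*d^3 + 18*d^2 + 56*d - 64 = (d - 8)*(d - 4)*(d - 1)*(d + 2)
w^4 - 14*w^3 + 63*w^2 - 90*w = w*(w - 6)*(w - 5)*(w - 3)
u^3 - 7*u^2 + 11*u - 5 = (u - 5)*(u - 1)^2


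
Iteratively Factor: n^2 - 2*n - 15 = (n - 5)*(n + 3)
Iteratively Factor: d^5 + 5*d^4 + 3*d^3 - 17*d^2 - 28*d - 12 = (d + 3)*(d^4 + 2*d^3 - 3*d^2 - 8*d - 4) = (d - 2)*(d + 3)*(d^3 + 4*d^2 + 5*d + 2) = (d - 2)*(d + 2)*(d + 3)*(d^2 + 2*d + 1) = (d - 2)*(d + 1)*(d + 2)*(d + 3)*(d + 1)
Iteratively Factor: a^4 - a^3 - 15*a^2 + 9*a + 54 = (a + 3)*(a^3 - 4*a^2 - 3*a + 18) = (a + 2)*(a + 3)*(a^2 - 6*a + 9) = (a - 3)*(a + 2)*(a + 3)*(a - 3)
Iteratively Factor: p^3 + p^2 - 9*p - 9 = (p + 3)*(p^2 - 2*p - 3) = (p + 1)*(p + 3)*(p - 3)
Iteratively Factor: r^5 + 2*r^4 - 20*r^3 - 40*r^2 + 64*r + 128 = (r + 4)*(r^4 - 2*r^3 - 12*r^2 + 8*r + 32) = (r + 2)*(r + 4)*(r^3 - 4*r^2 - 4*r + 16) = (r - 4)*(r + 2)*(r + 4)*(r^2 - 4) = (r - 4)*(r + 2)^2*(r + 4)*(r - 2)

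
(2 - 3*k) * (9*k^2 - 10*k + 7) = -27*k^3 + 48*k^2 - 41*k + 14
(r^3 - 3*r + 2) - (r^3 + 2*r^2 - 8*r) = -2*r^2 + 5*r + 2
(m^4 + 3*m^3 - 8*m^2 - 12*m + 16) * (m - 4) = m^5 - m^4 - 20*m^3 + 20*m^2 + 64*m - 64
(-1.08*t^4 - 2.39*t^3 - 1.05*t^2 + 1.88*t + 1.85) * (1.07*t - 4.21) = -1.1556*t^5 + 1.9895*t^4 + 8.9384*t^3 + 6.4321*t^2 - 5.9353*t - 7.7885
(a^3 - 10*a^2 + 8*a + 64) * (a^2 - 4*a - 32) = a^5 - 14*a^4 + 16*a^3 + 352*a^2 - 512*a - 2048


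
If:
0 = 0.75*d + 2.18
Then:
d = -2.91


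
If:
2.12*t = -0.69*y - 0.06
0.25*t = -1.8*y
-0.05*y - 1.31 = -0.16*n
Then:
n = 8.19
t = -0.03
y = 0.00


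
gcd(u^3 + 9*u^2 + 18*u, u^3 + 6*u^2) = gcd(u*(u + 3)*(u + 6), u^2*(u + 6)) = u^2 + 6*u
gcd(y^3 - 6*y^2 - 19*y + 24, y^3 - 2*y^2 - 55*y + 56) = y^2 - 9*y + 8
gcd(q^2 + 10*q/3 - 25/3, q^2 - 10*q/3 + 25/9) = q - 5/3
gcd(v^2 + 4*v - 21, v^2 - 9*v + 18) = v - 3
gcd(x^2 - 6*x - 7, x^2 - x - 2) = x + 1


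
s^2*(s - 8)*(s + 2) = s^4 - 6*s^3 - 16*s^2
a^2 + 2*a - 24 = (a - 4)*(a + 6)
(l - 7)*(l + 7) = l^2 - 49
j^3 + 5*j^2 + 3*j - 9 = (j - 1)*(j + 3)^2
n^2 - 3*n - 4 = (n - 4)*(n + 1)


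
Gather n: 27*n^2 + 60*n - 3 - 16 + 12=27*n^2 + 60*n - 7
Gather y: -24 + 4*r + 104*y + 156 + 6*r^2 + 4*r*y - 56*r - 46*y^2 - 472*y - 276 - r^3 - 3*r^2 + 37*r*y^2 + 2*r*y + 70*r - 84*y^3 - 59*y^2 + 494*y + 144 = -r^3 + 3*r^2 + 18*r - 84*y^3 + y^2*(37*r - 105) + y*(6*r + 126)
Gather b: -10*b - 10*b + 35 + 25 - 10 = 50 - 20*b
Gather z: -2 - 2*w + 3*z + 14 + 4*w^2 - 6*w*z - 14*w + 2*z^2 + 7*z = 4*w^2 - 16*w + 2*z^2 + z*(10 - 6*w) + 12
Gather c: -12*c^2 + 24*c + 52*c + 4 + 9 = -12*c^2 + 76*c + 13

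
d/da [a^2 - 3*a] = 2*a - 3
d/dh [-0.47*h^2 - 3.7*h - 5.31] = -0.94*h - 3.7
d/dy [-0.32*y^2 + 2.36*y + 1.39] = 2.36 - 0.64*y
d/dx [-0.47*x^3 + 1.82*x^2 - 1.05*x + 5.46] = -1.41*x^2 + 3.64*x - 1.05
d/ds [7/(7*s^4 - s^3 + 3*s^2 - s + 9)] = 7*(-28*s^3 + 3*s^2 - 6*s + 1)/(7*s^4 - s^3 + 3*s^2 - s + 9)^2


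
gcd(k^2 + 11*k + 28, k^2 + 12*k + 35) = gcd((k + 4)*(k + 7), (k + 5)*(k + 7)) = k + 7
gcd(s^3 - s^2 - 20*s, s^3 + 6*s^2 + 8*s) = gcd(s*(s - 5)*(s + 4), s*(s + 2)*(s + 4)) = s^2 + 4*s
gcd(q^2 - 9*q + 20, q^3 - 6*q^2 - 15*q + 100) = q - 5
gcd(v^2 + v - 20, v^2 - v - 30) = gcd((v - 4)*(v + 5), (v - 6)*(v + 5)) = v + 5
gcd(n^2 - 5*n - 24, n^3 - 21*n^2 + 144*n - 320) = n - 8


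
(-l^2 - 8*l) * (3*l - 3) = -3*l^3 - 21*l^2 + 24*l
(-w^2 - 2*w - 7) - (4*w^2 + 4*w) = -5*w^2 - 6*w - 7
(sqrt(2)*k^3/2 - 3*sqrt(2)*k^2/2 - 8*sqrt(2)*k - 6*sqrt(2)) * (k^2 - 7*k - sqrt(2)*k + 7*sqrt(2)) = sqrt(2)*k^5/2 - 5*sqrt(2)*k^4 - k^4 + 5*sqrt(2)*k^3/2 + 10*k^3 - 5*k^2 + 50*sqrt(2)*k^2 - 100*k + 42*sqrt(2)*k - 84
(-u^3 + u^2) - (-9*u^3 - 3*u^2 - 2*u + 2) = 8*u^3 + 4*u^2 + 2*u - 2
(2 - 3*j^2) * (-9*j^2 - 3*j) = 27*j^4 + 9*j^3 - 18*j^2 - 6*j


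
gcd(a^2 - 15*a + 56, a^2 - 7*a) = a - 7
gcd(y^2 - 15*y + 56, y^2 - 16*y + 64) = y - 8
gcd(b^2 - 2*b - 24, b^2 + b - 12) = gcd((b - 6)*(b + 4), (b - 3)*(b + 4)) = b + 4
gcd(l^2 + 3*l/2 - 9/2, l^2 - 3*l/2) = l - 3/2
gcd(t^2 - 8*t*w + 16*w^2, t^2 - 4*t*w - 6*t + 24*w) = t - 4*w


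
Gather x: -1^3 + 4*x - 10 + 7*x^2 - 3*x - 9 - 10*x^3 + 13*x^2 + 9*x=-10*x^3 + 20*x^2 + 10*x - 20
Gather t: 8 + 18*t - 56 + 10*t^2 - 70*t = 10*t^2 - 52*t - 48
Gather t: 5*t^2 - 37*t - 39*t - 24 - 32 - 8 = 5*t^2 - 76*t - 64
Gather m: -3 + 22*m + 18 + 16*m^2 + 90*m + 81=16*m^2 + 112*m + 96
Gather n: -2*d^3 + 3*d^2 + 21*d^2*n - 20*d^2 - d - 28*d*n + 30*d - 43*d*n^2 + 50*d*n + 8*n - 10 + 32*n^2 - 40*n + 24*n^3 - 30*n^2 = -2*d^3 - 17*d^2 + 29*d + 24*n^3 + n^2*(2 - 43*d) + n*(21*d^2 + 22*d - 32) - 10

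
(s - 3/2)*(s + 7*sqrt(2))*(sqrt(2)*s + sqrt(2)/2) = sqrt(2)*s^3 - sqrt(2)*s^2 + 14*s^2 - 14*s - 3*sqrt(2)*s/4 - 21/2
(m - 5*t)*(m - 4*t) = m^2 - 9*m*t + 20*t^2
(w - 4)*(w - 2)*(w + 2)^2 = w^4 - 2*w^3 - 12*w^2 + 8*w + 32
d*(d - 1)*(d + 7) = d^3 + 6*d^2 - 7*d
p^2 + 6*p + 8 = (p + 2)*(p + 4)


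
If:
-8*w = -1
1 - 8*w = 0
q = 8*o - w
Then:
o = q/8 + 1/64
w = 1/8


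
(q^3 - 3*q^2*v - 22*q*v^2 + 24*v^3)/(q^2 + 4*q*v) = q - 7*v + 6*v^2/q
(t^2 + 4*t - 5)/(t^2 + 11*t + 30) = (t - 1)/(t + 6)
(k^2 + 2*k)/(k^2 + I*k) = (k + 2)/(k + I)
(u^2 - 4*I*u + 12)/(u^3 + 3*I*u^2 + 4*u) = (u^2 - 4*I*u + 12)/(u*(u^2 + 3*I*u + 4))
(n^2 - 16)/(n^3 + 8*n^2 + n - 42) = (n^2 - 16)/(n^3 + 8*n^2 + n - 42)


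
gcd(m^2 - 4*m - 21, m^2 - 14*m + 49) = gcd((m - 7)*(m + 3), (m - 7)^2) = m - 7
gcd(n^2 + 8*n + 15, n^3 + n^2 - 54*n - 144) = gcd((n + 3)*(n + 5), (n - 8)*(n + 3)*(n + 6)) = n + 3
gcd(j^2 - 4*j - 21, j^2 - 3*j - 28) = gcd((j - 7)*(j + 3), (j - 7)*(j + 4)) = j - 7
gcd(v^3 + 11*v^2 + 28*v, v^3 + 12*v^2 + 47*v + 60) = v + 4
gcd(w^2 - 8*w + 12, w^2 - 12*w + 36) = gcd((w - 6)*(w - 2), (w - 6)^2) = w - 6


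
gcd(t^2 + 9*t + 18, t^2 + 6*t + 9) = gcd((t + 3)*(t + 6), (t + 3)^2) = t + 3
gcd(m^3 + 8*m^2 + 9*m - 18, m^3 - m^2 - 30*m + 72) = m + 6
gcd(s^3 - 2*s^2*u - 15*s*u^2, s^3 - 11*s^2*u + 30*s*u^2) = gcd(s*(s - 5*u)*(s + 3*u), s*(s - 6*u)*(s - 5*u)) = s^2 - 5*s*u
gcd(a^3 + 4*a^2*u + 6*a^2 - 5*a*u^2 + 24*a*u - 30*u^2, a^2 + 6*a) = a + 6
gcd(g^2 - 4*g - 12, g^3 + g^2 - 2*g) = g + 2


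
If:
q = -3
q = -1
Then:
No Solution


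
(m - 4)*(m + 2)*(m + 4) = m^3 + 2*m^2 - 16*m - 32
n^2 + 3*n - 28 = (n - 4)*(n + 7)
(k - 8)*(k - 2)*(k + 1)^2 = k^4 - 8*k^3 - 3*k^2 + 22*k + 16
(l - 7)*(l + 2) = l^2 - 5*l - 14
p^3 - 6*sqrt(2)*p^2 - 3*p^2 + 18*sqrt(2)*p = p*(p - 3)*(p - 6*sqrt(2))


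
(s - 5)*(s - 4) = s^2 - 9*s + 20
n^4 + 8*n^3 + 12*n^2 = n^2*(n + 2)*(n + 6)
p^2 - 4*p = p*(p - 4)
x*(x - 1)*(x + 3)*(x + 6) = x^4 + 8*x^3 + 9*x^2 - 18*x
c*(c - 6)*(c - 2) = c^3 - 8*c^2 + 12*c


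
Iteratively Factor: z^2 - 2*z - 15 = (z - 5)*(z + 3)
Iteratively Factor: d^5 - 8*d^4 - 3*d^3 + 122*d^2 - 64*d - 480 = (d + 3)*(d^4 - 11*d^3 + 30*d^2 + 32*d - 160) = (d + 2)*(d + 3)*(d^3 - 13*d^2 + 56*d - 80) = (d - 5)*(d + 2)*(d + 3)*(d^2 - 8*d + 16) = (d - 5)*(d - 4)*(d + 2)*(d + 3)*(d - 4)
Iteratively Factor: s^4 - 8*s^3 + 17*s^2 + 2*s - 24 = (s - 3)*(s^3 - 5*s^2 + 2*s + 8) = (s - 3)*(s - 2)*(s^2 - 3*s - 4) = (s - 4)*(s - 3)*(s - 2)*(s + 1)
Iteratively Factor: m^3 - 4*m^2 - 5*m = (m - 5)*(m^2 + m) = (m - 5)*(m + 1)*(m)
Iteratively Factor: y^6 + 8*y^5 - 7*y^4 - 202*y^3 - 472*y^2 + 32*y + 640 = (y + 2)*(y^5 + 6*y^4 - 19*y^3 - 164*y^2 - 144*y + 320) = (y - 5)*(y + 2)*(y^4 + 11*y^3 + 36*y^2 + 16*y - 64) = (y - 5)*(y + 2)*(y + 4)*(y^3 + 7*y^2 + 8*y - 16) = (y - 5)*(y + 2)*(y + 4)^2*(y^2 + 3*y - 4) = (y - 5)*(y + 2)*(y + 4)^3*(y - 1)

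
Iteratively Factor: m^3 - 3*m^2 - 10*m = (m)*(m^2 - 3*m - 10) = m*(m - 5)*(m + 2)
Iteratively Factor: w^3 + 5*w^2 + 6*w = (w + 3)*(w^2 + 2*w) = w*(w + 3)*(w + 2)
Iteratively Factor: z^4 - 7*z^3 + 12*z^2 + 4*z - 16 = (z - 2)*(z^3 - 5*z^2 + 2*z + 8) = (z - 4)*(z - 2)*(z^2 - z - 2) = (z - 4)*(z - 2)*(z + 1)*(z - 2)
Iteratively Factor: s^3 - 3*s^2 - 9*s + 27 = (s - 3)*(s^2 - 9) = (s - 3)*(s + 3)*(s - 3)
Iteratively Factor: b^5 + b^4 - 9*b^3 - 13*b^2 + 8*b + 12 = (b + 2)*(b^4 - b^3 - 7*b^2 + b + 6) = (b - 3)*(b + 2)*(b^3 + 2*b^2 - b - 2) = (b - 3)*(b + 2)^2*(b^2 - 1) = (b - 3)*(b + 1)*(b + 2)^2*(b - 1)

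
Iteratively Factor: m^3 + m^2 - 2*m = (m)*(m^2 + m - 2) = m*(m + 2)*(m - 1)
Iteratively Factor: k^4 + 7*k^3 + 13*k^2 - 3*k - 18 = (k + 2)*(k^3 + 5*k^2 + 3*k - 9) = (k + 2)*(k + 3)*(k^2 + 2*k - 3) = (k - 1)*(k + 2)*(k + 3)*(k + 3)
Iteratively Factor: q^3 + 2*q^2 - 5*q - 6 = (q + 1)*(q^2 + q - 6) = (q + 1)*(q + 3)*(q - 2)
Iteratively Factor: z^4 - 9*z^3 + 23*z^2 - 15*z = (z - 3)*(z^3 - 6*z^2 + 5*z) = z*(z - 3)*(z^2 - 6*z + 5) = z*(z - 5)*(z - 3)*(z - 1)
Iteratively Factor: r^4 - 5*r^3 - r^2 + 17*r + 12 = (r - 4)*(r^3 - r^2 - 5*r - 3) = (r - 4)*(r - 3)*(r^2 + 2*r + 1) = (r - 4)*(r - 3)*(r + 1)*(r + 1)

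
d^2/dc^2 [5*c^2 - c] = 10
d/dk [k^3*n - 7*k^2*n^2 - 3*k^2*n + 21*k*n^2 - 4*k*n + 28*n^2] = n*(3*k^2 - 14*k*n - 6*k + 21*n - 4)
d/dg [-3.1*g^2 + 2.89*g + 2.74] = 2.89 - 6.2*g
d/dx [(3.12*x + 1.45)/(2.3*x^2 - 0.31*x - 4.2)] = (7.176*x^2 - 0.9672*x - (3.12*x + 1.45)*(4.6*x - 0.31) - 13.104)/(-2.3*x^2 + 0.31*x + 4.2)^2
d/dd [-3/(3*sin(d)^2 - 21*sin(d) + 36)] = (2*sin(d) - 7)*cos(d)/(sin(d)^2 - 7*sin(d) + 12)^2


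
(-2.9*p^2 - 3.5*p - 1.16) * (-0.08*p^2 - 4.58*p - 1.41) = 0.232*p^4 + 13.562*p^3 + 20.2118*p^2 + 10.2478*p + 1.6356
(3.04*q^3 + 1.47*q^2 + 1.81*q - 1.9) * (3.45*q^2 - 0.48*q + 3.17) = 10.488*q^5 + 3.6123*q^4 + 15.1757*q^3 - 2.7639*q^2 + 6.6497*q - 6.023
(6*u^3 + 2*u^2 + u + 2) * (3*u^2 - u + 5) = 18*u^5 + 31*u^3 + 15*u^2 + 3*u + 10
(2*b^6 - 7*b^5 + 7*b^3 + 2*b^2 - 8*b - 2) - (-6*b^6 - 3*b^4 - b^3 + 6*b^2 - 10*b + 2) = 8*b^6 - 7*b^5 + 3*b^4 + 8*b^3 - 4*b^2 + 2*b - 4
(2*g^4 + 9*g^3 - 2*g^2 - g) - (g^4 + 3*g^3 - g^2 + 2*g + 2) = g^4 + 6*g^3 - g^2 - 3*g - 2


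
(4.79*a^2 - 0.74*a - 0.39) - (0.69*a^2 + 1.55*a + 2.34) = 4.1*a^2 - 2.29*a - 2.73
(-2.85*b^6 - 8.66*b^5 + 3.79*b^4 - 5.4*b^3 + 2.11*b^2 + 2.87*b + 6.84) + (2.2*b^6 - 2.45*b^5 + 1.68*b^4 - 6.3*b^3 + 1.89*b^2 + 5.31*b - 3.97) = -0.65*b^6 - 11.11*b^5 + 5.47*b^4 - 11.7*b^3 + 4.0*b^2 + 8.18*b + 2.87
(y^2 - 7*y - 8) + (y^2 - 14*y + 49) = 2*y^2 - 21*y + 41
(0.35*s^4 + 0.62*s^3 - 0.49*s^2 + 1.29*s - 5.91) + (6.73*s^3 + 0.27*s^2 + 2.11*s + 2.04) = 0.35*s^4 + 7.35*s^3 - 0.22*s^2 + 3.4*s - 3.87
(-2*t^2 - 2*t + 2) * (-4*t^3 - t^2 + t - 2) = 8*t^5 + 10*t^4 - 8*t^3 + 6*t - 4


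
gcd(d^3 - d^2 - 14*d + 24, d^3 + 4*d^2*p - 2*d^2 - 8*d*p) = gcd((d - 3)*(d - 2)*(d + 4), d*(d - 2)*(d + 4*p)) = d - 2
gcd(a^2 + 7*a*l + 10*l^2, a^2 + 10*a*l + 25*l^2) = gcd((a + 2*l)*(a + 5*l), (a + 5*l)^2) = a + 5*l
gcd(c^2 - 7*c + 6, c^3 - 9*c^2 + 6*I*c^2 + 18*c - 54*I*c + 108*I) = c - 6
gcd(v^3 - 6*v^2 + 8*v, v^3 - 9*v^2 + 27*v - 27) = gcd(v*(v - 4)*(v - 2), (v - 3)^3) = 1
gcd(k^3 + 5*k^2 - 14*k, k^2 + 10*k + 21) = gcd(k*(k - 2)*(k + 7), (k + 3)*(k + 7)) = k + 7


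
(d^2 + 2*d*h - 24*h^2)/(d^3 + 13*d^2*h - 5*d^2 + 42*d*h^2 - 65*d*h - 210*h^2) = (d - 4*h)/(d^2 + 7*d*h - 5*d - 35*h)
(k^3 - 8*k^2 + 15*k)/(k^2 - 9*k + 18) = k*(k - 5)/(k - 6)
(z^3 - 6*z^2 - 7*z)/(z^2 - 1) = z*(z - 7)/(z - 1)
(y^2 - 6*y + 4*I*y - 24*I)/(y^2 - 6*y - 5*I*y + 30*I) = (y + 4*I)/(y - 5*I)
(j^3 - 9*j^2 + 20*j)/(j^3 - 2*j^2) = (j^2 - 9*j + 20)/(j*(j - 2))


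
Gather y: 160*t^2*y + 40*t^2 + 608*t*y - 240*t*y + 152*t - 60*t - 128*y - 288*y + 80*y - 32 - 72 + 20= 40*t^2 + 92*t + y*(160*t^2 + 368*t - 336) - 84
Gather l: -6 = -6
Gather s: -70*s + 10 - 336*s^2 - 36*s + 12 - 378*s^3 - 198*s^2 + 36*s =-378*s^3 - 534*s^2 - 70*s + 22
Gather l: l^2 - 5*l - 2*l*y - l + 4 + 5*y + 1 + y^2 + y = l^2 + l*(-2*y - 6) + y^2 + 6*y + 5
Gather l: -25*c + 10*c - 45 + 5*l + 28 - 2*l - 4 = -15*c + 3*l - 21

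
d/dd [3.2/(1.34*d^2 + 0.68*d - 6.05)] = (-8.576*d - 2.176)/(1.34*d^2 + 0.68*d - 6.05)^2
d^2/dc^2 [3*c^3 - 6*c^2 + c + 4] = 18*c - 12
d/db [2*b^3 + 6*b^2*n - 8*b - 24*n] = 6*b^2 + 12*b*n - 8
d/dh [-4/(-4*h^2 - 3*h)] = 4*(-8*h - 3)/(h^2*(4*h + 3)^2)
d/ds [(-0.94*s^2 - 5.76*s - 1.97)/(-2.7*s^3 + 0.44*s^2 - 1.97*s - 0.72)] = (-2.538*s^4 - 31.104*s^3 - 11.5708*s^2 + 3.0872*s + 0.2663)/(7.29*s^6 - 2.376*s^5 + 10.8316*s^4 + 2.1544*s^3 + 3.2473*s^2 + 2.8368*s + 0.5184)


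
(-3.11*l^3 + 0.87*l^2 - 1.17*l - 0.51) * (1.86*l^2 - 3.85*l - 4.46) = -5.7846*l^5 + 13.5917*l^4 + 8.3449*l^3 - 0.3243*l^2 + 7.1817*l + 2.2746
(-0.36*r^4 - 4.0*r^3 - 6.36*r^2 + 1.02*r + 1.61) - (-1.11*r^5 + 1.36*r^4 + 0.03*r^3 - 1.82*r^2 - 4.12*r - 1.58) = 1.11*r^5 - 1.72*r^4 - 4.03*r^3 - 4.54*r^2 + 5.14*r + 3.19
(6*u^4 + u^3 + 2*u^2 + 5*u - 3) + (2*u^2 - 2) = 6*u^4 + u^3 + 4*u^2 + 5*u - 5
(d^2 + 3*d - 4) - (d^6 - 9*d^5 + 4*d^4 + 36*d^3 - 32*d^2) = -d^6 + 9*d^5 - 4*d^4 - 36*d^3 + 33*d^2 + 3*d - 4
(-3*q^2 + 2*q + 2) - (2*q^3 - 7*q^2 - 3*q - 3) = -2*q^3 + 4*q^2 + 5*q + 5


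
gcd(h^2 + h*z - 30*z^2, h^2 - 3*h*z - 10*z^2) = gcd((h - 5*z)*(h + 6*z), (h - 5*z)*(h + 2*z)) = -h + 5*z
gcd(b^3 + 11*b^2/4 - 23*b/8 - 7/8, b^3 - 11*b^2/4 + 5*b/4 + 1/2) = b^2 - 3*b/4 - 1/4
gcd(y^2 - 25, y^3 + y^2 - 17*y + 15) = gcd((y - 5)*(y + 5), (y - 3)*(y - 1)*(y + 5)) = y + 5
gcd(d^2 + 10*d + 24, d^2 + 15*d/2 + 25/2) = 1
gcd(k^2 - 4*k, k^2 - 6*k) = k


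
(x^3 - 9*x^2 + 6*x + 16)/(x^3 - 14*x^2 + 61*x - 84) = (x^3 - 9*x^2 + 6*x + 16)/(x^3 - 14*x^2 + 61*x - 84)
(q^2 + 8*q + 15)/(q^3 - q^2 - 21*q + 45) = (q + 3)/(q^2 - 6*q + 9)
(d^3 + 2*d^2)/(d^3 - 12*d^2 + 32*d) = d*(d + 2)/(d^2 - 12*d + 32)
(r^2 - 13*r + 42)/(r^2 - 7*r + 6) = (r - 7)/(r - 1)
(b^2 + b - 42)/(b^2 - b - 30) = (b + 7)/(b + 5)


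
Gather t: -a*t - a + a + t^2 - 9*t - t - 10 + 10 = t^2 + t*(-a - 10)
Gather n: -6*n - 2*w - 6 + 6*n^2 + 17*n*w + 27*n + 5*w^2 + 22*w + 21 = 6*n^2 + n*(17*w + 21) + 5*w^2 + 20*w + 15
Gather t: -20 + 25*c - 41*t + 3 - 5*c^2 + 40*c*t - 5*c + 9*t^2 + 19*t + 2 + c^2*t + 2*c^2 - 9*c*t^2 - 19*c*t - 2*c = -3*c^2 + 18*c + t^2*(9 - 9*c) + t*(c^2 + 21*c - 22) - 15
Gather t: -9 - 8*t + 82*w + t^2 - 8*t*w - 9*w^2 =t^2 + t*(-8*w - 8) - 9*w^2 + 82*w - 9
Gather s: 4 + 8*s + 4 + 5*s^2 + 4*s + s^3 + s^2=s^3 + 6*s^2 + 12*s + 8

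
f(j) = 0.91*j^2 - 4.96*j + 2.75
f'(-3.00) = -10.42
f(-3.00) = 25.82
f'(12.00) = 16.88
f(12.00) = 74.27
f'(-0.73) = -6.29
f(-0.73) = 6.86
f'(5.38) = 4.83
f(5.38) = 2.40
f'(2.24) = -0.88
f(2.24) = -3.79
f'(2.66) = -0.12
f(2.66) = -4.00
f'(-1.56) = -7.80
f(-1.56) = 12.70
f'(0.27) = -4.47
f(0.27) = 1.48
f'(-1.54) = -7.76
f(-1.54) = 12.55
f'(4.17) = 2.63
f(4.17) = -2.11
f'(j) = 1.82*j - 4.96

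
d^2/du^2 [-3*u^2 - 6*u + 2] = -6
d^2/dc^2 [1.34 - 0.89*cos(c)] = 0.89*cos(c)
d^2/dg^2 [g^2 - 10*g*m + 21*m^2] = 2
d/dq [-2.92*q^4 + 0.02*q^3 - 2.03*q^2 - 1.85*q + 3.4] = -11.68*q^3 + 0.06*q^2 - 4.06*q - 1.85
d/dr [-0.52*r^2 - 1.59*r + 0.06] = -1.04*r - 1.59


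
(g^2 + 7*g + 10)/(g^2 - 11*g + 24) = (g^2 + 7*g + 10)/(g^2 - 11*g + 24)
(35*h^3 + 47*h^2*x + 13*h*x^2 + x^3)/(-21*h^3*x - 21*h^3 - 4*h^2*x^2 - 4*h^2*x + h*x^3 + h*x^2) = (35*h^3 + 47*h^2*x + 13*h*x^2 + x^3)/(h*(-21*h^2*x - 21*h^2 - 4*h*x^2 - 4*h*x + x^3 + x^2))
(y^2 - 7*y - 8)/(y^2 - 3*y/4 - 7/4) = 4*(y - 8)/(4*y - 7)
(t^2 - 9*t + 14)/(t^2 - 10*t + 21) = (t - 2)/(t - 3)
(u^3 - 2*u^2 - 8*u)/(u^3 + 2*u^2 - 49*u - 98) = u*(u - 4)/(u^2 - 49)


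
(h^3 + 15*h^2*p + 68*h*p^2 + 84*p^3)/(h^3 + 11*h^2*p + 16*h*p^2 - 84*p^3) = (-h - 2*p)/(-h + 2*p)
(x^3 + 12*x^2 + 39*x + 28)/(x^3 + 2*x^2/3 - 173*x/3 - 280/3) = 3*(x^2 + 5*x + 4)/(3*x^2 - 19*x - 40)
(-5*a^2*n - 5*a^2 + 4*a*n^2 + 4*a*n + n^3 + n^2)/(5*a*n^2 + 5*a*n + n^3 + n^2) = (-a + n)/n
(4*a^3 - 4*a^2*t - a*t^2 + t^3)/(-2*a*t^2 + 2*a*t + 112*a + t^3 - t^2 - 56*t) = (-2*a^2 + a*t + t^2)/(t^2 - t - 56)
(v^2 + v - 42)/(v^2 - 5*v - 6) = (v + 7)/(v + 1)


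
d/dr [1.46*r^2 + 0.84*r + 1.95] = 2.92*r + 0.84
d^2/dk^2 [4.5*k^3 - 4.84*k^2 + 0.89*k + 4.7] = 27.0*k - 9.68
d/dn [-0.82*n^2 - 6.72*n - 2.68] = -1.64*n - 6.72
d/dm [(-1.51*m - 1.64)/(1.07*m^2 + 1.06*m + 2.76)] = (1.6157*m^2 + 3.5096*m - 2.4292)/(1.1449*m^4 + 2.2684*m^3 + 7.03*m^2 + 5.8512*m + 7.6176)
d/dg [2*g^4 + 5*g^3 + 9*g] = 8*g^3 + 15*g^2 + 9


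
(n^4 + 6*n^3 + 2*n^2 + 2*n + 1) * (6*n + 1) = 6*n^5 + 37*n^4 + 18*n^3 + 14*n^2 + 8*n + 1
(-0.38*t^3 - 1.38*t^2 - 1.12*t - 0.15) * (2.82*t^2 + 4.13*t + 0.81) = -1.0716*t^5 - 5.461*t^4 - 9.1656*t^3 - 6.1664*t^2 - 1.5267*t - 0.1215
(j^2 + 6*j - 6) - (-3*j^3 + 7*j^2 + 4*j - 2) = 3*j^3 - 6*j^2 + 2*j - 4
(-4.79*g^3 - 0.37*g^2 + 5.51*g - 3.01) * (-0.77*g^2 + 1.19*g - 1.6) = 3.6883*g^5 - 5.4152*g^4 + 2.981*g^3 + 9.4666*g^2 - 12.3979*g + 4.816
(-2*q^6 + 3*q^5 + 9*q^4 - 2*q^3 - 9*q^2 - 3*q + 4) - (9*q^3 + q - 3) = -2*q^6 + 3*q^5 + 9*q^4 - 11*q^3 - 9*q^2 - 4*q + 7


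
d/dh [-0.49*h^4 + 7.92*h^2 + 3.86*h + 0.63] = -1.96*h^3 + 15.84*h + 3.86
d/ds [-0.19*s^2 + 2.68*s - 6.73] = 2.68 - 0.38*s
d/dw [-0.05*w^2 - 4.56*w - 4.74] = -0.1*w - 4.56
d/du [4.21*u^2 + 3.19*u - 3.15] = 8.42*u + 3.19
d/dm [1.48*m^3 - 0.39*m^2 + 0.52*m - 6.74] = 4.44*m^2 - 0.78*m + 0.52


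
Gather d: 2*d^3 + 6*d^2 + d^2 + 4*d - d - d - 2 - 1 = 2*d^3 + 7*d^2 + 2*d - 3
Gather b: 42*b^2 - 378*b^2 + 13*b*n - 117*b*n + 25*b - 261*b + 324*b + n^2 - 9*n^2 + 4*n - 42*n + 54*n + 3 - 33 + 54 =-336*b^2 + b*(88 - 104*n) - 8*n^2 + 16*n + 24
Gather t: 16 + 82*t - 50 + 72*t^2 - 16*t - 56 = 72*t^2 + 66*t - 90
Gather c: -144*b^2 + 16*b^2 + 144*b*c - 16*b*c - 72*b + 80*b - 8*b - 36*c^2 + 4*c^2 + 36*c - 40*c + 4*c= -128*b^2 + 128*b*c - 32*c^2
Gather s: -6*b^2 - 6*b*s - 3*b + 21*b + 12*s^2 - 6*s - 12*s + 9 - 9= -6*b^2 + 18*b + 12*s^2 + s*(-6*b - 18)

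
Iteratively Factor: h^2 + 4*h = (h + 4)*(h)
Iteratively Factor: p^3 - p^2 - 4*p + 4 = (p + 2)*(p^2 - 3*p + 2) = (p - 2)*(p + 2)*(p - 1)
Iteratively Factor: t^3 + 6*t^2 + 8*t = (t)*(t^2 + 6*t + 8) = t*(t + 2)*(t + 4)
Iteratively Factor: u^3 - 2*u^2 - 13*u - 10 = (u + 2)*(u^2 - 4*u - 5) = (u + 1)*(u + 2)*(u - 5)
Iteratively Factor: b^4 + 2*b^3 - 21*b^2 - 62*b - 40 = (b - 5)*(b^3 + 7*b^2 + 14*b + 8) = (b - 5)*(b + 2)*(b^2 + 5*b + 4) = (b - 5)*(b + 2)*(b + 4)*(b + 1)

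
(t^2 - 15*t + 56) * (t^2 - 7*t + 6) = t^4 - 22*t^3 + 167*t^2 - 482*t + 336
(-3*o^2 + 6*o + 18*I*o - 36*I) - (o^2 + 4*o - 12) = -4*o^2 + 2*o + 18*I*o + 12 - 36*I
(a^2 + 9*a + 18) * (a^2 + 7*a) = a^4 + 16*a^3 + 81*a^2 + 126*a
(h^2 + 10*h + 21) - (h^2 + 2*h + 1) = 8*h + 20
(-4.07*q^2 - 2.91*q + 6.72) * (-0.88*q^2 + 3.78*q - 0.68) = 3.5816*q^4 - 12.8238*q^3 - 14.1458*q^2 + 27.3804*q - 4.5696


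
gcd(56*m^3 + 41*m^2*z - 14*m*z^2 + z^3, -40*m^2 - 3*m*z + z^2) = -8*m + z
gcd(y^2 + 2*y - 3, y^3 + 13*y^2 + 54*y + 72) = y + 3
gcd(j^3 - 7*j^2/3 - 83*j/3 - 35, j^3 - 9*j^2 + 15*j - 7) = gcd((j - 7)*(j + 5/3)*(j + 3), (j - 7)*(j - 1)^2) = j - 7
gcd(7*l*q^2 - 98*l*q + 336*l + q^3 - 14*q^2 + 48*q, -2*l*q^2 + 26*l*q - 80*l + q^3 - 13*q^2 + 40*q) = q - 8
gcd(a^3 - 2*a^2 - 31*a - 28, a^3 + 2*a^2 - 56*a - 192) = a + 4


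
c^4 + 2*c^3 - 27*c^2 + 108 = (c - 3)^2*(c + 2)*(c + 6)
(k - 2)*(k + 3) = k^2 + k - 6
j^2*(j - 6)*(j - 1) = j^4 - 7*j^3 + 6*j^2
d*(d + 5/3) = d^2 + 5*d/3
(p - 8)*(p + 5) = p^2 - 3*p - 40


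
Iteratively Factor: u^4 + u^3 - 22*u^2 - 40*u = (u)*(u^3 + u^2 - 22*u - 40) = u*(u + 2)*(u^2 - u - 20) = u*(u - 5)*(u + 2)*(u + 4)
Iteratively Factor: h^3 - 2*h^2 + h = (h - 1)*(h^2 - h) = h*(h - 1)*(h - 1)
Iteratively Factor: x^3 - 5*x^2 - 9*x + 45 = (x - 3)*(x^2 - 2*x - 15) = (x - 5)*(x - 3)*(x + 3)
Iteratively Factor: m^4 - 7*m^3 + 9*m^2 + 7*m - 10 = (m - 2)*(m^3 - 5*m^2 - m + 5) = (m - 2)*(m + 1)*(m^2 - 6*m + 5) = (m - 2)*(m - 1)*(m + 1)*(m - 5)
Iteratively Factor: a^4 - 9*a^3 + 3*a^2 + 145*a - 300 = (a - 5)*(a^3 - 4*a^2 - 17*a + 60) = (a - 5)*(a + 4)*(a^2 - 8*a + 15) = (a - 5)*(a - 3)*(a + 4)*(a - 5)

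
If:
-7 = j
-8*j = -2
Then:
No Solution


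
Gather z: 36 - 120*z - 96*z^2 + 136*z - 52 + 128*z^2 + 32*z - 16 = 32*z^2 + 48*z - 32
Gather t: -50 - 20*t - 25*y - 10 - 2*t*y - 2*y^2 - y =t*(-2*y - 20) - 2*y^2 - 26*y - 60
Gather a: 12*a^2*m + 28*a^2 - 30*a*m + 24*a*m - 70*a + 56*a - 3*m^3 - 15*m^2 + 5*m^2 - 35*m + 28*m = a^2*(12*m + 28) + a*(-6*m - 14) - 3*m^3 - 10*m^2 - 7*m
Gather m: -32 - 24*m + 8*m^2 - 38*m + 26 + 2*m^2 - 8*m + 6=10*m^2 - 70*m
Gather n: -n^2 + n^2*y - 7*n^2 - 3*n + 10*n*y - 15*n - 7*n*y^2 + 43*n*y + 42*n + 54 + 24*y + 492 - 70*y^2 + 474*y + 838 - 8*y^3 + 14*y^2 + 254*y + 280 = n^2*(y - 8) + n*(-7*y^2 + 53*y + 24) - 8*y^3 - 56*y^2 + 752*y + 1664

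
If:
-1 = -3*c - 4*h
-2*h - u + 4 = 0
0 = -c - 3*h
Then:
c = 3/5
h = -1/5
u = 22/5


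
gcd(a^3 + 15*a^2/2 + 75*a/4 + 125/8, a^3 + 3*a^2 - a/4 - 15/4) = a + 5/2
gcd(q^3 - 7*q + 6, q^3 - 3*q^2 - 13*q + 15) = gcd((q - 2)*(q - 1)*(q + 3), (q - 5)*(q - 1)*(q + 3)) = q^2 + 2*q - 3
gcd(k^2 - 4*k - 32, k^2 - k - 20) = k + 4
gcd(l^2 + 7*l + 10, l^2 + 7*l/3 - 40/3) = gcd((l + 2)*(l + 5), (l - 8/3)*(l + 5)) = l + 5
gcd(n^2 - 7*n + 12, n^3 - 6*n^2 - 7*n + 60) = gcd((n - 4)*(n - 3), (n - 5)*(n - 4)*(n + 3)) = n - 4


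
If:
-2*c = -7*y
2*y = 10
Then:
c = 35/2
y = 5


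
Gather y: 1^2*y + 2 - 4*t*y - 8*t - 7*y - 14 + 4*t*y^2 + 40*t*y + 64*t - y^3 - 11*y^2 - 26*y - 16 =56*t - y^3 + y^2*(4*t - 11) + y*(36*t - 32) - 28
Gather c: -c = -c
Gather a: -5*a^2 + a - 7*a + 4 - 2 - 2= -5*a^2 - 6*a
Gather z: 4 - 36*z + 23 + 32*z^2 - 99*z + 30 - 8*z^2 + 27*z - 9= 24*z^2 - 108*z + 48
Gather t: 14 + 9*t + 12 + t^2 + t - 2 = t^2 + 10*t + 24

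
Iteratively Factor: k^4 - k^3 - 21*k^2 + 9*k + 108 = (k + 3)*(k^3 - 4*k^2 - 9*k + 36) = (k - 4)*(k + 3)*(k^2 - 9) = (k - 4)*(k - 3)*(k + 3)*(k + 3)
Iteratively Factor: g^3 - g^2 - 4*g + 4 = (g + 2)*(g^2 - 3*g + 2) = (g - 2)*(g + 2)*(g - 1)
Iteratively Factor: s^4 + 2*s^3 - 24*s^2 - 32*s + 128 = (s - 4)*(s^3 + 6*s^2 - 32) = (s - 4)*(s + 4)*(s^2 + 2*s - 8) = (s - 4)*(s + 4)^2*(s - 2)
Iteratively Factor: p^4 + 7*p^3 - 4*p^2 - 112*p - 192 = (p + 3)*(p^3 + 4*p^2 - 16*p - 64) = (p + 3)*(p + 4)*(p^2 - 16) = (p + 3)*(p + 4)^2*(p - 4)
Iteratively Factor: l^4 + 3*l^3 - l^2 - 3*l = (l + 3)*(l^3 - l) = (l + 1)*(l + 3)*(l^2 - l) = l*(l + 1)*(l + 3)*(l - 1)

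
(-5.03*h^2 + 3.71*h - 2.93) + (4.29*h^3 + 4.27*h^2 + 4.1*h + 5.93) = 4.29*h^3 - 0.760000000000001*h^2 + 7.81*h + 3.0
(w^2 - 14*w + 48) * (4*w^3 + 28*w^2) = 4*w^5 - 28*w^4 - 200*w^3 + 1344*w^2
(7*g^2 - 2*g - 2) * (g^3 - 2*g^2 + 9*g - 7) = 7*g^5 - 16*g^4 + 65*g^3 - 63*g^2 - 4*g + 14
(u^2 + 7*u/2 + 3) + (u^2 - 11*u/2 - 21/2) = 2*u^2 - 2*u - 15/2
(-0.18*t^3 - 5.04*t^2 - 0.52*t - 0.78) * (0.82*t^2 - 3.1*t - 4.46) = -0.1476*t^5 - 3.5748*t^4 + 16.0004*t^3 + 23.4508*t^2 + 4.7372*t + 3.4788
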